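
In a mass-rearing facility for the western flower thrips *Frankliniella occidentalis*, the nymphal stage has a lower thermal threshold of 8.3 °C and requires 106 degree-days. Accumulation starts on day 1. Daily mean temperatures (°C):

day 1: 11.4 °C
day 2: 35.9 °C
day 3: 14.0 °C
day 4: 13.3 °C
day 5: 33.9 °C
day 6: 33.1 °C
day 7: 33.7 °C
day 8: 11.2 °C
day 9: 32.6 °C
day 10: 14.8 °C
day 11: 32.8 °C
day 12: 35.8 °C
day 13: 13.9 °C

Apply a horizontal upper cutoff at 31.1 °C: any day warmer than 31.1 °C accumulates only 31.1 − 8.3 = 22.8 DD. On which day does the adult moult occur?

day 8

Daily DD above 8.3 °C (capped at 22.8): 3.1, 22.8, 5.7, 5.0, 22.8, 22.8, 22.8, 2.9, 22.8, 6.5, 22.8, 22.8, 5.6.
Cumulative: 3.1, 25.9, 31.6, 36.6, 59.4, 82.2, 105.0, 107.9, 130.7, 137.2, 160.0, 182.8, 188.4.
The total first reaches 106 DD on day 8.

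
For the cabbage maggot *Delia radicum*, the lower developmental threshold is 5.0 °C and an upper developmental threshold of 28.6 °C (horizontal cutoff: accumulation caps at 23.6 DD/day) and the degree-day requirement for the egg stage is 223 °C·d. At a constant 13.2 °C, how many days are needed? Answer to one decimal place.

27.2 days

Daily accumulation = 13.2 − 5.0 = 8.2 DD/day.
Duration = 223 / 8.2 = 27.195 ≈ 27.2 days.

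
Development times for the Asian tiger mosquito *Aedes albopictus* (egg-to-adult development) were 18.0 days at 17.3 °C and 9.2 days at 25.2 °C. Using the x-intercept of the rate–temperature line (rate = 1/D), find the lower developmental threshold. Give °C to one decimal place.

Linear rate model ⇒ the product D·(T − T_b) is constant across temperatures.
18.0·(17.3 − T_b) = 9.2·(25.2 − T_b)
T_b = (18.0·17.3 − 9.2·25.2) / (18.0 − 9.2) = 79.56 / 8.8 = 9.041 °C ≈ 9.0 °C.

9.0 °C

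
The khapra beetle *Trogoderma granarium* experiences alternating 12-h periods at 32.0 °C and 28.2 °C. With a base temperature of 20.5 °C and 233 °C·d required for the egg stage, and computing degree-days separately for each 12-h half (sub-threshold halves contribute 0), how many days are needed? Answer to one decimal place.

24.3 days

Day half: max(0, 32.0 − 20.5) × 0.5 = 11.5 × 0.5 = 5.75 DD.
Night half: max(0, 28.2 − 20.5) × 0.5 = 7.7 × 0.5 = 3.85 DD.
Per 24 h: 9.60 DD/day.
Duration = 233 / 9.60 = 24.271 ≈ 24.3 days.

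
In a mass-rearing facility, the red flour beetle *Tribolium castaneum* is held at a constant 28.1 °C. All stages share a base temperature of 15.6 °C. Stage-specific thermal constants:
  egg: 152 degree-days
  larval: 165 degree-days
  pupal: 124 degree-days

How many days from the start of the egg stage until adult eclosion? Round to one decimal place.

35.3 days

Daily accumulation at 28.1 °C = 28.1 − 15.6 = 12.5 DD/day.
Total K = 152 + 165 + 124 = 441 DD.
Total duration = 441 / 12.5 = 35.280 ≈ 35.3 days.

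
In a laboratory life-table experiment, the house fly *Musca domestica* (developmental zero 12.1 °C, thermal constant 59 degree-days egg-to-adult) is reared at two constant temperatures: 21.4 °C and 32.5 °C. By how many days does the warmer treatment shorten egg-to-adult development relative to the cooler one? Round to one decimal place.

At 21.4 °C: 59 / (21.4 − 12.1) = 59 / 9.3 = 6.344 d.
At 32.5 °C: 59 / (32.5 − 12.1) = 59 / 20.4 = 2.892 d.
Difference = |6.344 − 2.892| = 3.452 ≈ 3.5 days.

3.5 days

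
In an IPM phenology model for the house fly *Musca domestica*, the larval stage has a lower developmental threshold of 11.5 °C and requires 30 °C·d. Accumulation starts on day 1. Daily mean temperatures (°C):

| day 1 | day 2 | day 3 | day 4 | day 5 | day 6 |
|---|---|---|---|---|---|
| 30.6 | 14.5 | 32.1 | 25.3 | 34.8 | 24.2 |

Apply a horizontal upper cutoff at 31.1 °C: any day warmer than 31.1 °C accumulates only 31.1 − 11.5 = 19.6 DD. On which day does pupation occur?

day 3

Daily DD above 11.5 °C (capped at 19.6): 19.1, 3.0, 19.6, 13.8, 19.6, 12.7.
Cumulative: 19.1, 22.1, 41.7, 55.5, 75.1, 87.8.
The total first reaches 30 DD on day 3.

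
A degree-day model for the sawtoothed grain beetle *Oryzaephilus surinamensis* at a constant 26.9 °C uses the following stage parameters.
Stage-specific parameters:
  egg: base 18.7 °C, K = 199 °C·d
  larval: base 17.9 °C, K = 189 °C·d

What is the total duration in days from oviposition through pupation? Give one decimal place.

egg: 199 / (26.9 − 18.7) = 199 / 8.2 = 24.268 d.
larval: 189 / (26.9 − 17.9) = 189 / 9.0 = 21.000 d.
Sum = 45.268 ≈ 45.3 days.

45.3 days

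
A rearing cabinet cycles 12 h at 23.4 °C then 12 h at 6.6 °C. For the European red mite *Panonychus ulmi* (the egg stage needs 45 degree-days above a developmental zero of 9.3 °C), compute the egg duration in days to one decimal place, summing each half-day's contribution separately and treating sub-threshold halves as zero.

Day half: max(0, 23.4 − 9.3) × 0.5 = 14.1 × 0.5 = 7.05 DD.
Night half: max(0, 6.6 − 9.3) × 0.5 = 0.0 × 0.5 = 0.00 DD.
Per 24 h: 7.05 DD/day.
Duration = 45 / 7.05 = 6.383 ≈ 6.4 days.

6.4 days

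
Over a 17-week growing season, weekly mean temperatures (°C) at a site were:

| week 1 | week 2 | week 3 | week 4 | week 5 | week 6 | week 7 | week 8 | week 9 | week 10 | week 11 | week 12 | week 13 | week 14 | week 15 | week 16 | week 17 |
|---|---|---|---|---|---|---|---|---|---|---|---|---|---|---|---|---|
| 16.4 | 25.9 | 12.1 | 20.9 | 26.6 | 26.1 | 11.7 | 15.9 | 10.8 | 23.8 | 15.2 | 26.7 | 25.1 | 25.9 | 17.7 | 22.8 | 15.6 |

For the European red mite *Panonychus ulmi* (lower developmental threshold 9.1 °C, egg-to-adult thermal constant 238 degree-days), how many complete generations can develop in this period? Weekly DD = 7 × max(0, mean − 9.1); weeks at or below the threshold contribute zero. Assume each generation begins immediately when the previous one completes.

Weekly DD (7 × max(0, T̄ − 9.1)): 51.1, 117.6, 21.0, 82.6, 122.5, 119.0, 18.2, 47.6, 11.9, 102.9, 42.7, 123.2, 112.0, 117.6, 60.2, 95.9, 45.5.
Season total = 1291.5 DD.
Complete generations = ⌊1291.5 / 238⌋ = 5.

5 generations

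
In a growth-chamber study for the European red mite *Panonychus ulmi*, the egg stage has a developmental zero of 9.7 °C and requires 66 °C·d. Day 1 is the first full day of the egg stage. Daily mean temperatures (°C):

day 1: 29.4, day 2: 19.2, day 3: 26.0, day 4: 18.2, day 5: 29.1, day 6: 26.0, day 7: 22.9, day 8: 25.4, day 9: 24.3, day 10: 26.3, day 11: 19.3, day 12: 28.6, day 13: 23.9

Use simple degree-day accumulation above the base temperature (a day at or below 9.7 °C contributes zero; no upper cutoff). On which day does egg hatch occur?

day 5

Daily DD above 9.7 °C: 19.7, 9.5, 16.3, 8.5, 19.4, 16.3, 13.2, 15.7, 14.6, 16.6, 9.6, 18.9, 14.2.
Cumulative: 19.7, 29.2, 45.5, 54.0, 73.4, 89.7, 102.9, 118.6, 133.2, 149.8, 159.4, 178.3, 192.5.
The total first reaches 66 DD on day 5.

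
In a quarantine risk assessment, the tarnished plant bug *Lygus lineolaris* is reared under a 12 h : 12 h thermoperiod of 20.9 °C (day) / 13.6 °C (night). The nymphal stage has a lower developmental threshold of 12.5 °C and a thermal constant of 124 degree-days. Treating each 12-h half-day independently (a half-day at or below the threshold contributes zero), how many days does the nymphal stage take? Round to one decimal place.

26.1 days

Day half: max(0, 20.9 − 12.5) × 0.5 = 8.4 × 0.5 = 4.20 DD.
Night half: max(0, 13.6 − 12.5) × 0.5 = 1.1 × 0.5 = 0.55 DD.
Per 24 h: 4.75 DD/day.
Duration = 124 / 4.75 = 26.105 ≈ 26.1 days.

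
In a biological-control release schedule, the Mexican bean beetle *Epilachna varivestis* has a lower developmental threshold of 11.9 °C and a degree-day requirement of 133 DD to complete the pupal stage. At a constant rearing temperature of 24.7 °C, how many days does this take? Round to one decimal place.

Daily accumulation = 24.7 − 11.9 = 12.8 DD/day.
Duration = 133 / 12.8 = 10.391 ≈ 10.4 days.

10.4 days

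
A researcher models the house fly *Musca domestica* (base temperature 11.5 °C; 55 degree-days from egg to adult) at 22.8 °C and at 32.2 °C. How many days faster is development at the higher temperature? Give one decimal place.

2.2 days

At 22.8 °C: 55 / (22.8 − 11.5) = 55 / 11.3 = 4.867 d.
At 32.2 °C: 55 / (32.2 − 11.5) = 55 / 20.7 = 2.657 d.
Difference = |4.867 − 2.657| = 2.210 ≈ 2.2 days.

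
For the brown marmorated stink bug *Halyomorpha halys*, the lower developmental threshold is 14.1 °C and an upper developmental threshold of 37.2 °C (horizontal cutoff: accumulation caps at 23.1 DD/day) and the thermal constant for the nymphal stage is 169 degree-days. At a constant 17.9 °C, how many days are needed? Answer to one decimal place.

44.5 days

Daily accumulation = 17.9 − 14.1 = 3.8 DD/day.
Duration = 169 / 3.8 = 44.474 ≈ 44.5 days.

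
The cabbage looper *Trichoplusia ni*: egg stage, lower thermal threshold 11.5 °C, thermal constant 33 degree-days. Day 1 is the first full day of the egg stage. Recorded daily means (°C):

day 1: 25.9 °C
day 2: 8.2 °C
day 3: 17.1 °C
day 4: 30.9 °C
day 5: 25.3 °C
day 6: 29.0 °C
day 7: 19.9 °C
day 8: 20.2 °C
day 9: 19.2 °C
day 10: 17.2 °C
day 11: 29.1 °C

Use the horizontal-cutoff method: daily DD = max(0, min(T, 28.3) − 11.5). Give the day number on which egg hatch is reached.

Daily DD above 11.5 °C (capped at 16.8): 14.4, 0.0, 5.6, 16.8, 13.8, 16.8, 8.4, 8.7, 7.7, 5.7, 16.8.
Cumulative: 14.4, 14.4, 20.0, 36.8, 50.6, 67.4, 75.8, 84.5, 92.2, 97.9, 114.7.
The total first reaches 33 DD on day 4.

day 4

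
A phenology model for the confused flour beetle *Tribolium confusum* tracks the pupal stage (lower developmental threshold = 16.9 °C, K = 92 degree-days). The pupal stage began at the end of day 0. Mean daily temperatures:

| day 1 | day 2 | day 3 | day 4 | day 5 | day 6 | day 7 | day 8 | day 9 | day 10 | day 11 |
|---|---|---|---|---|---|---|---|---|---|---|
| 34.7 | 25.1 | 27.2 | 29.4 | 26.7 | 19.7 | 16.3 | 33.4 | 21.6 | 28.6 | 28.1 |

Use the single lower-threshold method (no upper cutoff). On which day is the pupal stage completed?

Daily DD above 16.9 °C: 17.8, 8.2, 10.3, 12.5, 9.8, 2.8, 0.0, 16.5, 4.7, 11.7, 11.2.
Cumulative: 17.8, 26.0, 36.3, 48.8, 58.6, 61.4, 61.4, 77.9, 82.6, 94.3, 105.5.
The total first reaches 92 DD on day 10.

day 10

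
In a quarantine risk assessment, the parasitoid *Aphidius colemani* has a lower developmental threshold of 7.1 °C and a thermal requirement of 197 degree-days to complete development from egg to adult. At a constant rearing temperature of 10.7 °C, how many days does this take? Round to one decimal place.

Daily accumulation = 10.7 − 7.1 = 3.6 DD/day.
Duration = 197 / 3.6 = 54.722 ≈ 54.7 days.

54.7 days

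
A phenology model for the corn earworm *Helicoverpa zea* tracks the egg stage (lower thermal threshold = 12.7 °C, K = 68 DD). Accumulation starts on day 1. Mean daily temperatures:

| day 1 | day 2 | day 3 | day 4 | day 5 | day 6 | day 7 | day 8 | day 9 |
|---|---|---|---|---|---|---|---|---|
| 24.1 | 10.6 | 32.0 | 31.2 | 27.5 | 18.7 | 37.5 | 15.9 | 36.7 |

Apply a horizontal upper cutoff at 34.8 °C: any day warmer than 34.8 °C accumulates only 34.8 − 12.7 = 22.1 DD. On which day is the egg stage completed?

Daily DD above 12.7 °C (capped at 22.1): 11.4, 0.0, 19.3, 18.5, 14.8, 6.0, 22.1, 3.2, 22.1.
Cumulative: 11.4, 11.4, 30.7, 49.2, 64.0, 70.0, 92.1, 95.3, 117.4.
The total first reaches 68 DD on day 6.

day 6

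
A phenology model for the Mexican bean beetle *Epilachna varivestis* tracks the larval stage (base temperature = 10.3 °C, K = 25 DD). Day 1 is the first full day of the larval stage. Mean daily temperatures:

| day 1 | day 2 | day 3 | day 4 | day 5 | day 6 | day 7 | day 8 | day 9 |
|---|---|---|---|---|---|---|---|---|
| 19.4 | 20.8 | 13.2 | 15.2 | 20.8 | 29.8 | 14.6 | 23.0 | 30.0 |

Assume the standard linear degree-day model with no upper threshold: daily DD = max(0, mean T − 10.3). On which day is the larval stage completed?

day 4

Daily DD above 10.3 °C: 9.1, 10.5, 2.9, 4.9, 10.5, 19.5, 4.3, 12.7, 19.7.
Cumulative: 9.1, 19.6, 22.5, 27.4, 37.9, 57.4, 61.7, 74.4, 94.1.
The total first reaches 25 DD on day 4.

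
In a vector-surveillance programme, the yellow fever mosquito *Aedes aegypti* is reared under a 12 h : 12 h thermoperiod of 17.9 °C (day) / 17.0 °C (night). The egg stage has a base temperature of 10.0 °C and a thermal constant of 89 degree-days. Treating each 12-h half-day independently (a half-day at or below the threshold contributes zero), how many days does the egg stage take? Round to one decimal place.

Day half: max(0, 17.9 − 10.0) × 0.5 = 7.9 × 0.5 = 3.95 DD.
Night half: max(0, 17.0 − 10.0) × 0.5 = 7.0 × 0.5 = 3.50 DD.
Per 24 h: 7.45 DD/day.
Duration = 89 / 7.45 = 11.946 ≈ 11.9 days.

11.9 days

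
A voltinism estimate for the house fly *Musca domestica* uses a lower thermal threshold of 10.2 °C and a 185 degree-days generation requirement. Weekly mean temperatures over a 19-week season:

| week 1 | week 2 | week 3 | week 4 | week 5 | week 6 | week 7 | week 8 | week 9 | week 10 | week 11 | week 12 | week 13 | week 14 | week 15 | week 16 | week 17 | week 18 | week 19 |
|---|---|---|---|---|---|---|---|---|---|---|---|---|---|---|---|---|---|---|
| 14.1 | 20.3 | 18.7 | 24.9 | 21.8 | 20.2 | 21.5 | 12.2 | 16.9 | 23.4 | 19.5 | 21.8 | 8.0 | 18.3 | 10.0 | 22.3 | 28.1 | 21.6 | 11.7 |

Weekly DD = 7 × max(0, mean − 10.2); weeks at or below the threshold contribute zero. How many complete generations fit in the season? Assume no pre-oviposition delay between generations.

Weekly DD (7 × max(0, T̄ − 10.2)): 27.3, 70.7, 59.5, 102.9, 81.2, 70.0, 79.1, 14.0, 46.9, 92.4, 65.1, 81.2, 0.0, 56.7, 0.0, 84.7, 125.3, 79.8, 10.5.
Season total = 1147.3 DD.
Complete generations = ⌊1147.3 / 185⌋ = 6.

6 generations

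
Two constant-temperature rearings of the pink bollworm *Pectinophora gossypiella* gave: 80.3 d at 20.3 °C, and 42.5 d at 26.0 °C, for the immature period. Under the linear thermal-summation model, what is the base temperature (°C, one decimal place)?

13.9 °C

Equal thermal constants: D₁(T₁ − T_b) = D₂(T₂ − T_b).
80.3·(20.3 − T_b) = 42.5·(26.0 − T_b)
T_b = (80.3·20.3 − 42.5·26.0) / (80.3 − 42.5) = 525.09 / 37.8 = 13.891 °C ≈ 13.9 °C.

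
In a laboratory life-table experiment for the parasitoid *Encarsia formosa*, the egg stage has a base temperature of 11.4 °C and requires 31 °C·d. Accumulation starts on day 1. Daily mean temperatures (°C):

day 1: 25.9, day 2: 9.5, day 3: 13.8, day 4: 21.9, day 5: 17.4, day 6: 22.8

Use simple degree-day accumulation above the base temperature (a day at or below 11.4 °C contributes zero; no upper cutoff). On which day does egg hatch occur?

Daily DD above 11.4 °C: 14.5, 0.0, 2.4, 10.5, 6.0, 11.4.
Cumulative: 14.5, 14.5, 16.9, 27.4, 33.4, 44.8.
The total first reaches 31 DD on day 5.

day 5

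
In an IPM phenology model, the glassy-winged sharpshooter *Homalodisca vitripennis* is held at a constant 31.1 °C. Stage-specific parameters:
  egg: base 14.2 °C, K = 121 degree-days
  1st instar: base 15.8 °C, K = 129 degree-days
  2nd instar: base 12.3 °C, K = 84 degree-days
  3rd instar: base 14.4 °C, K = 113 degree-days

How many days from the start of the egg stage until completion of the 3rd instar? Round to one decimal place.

26.8 days

egg: 121 / (31.1 − 14.2) = 121 / 16.9 = 7.160 d.
1st instar: 129 / (31.1 − 15.8) = 129 / 15.3 = 8.431 d.
2nd instar: 84 / (31.1 − 12.3) = 84 / 18.8 = 4.468 d.
3rd instar: 113 / (31.1 − 14.4) = 113 / 16.7 = 6.766 d.
Sum = 26.826 ≈ 26.8 days.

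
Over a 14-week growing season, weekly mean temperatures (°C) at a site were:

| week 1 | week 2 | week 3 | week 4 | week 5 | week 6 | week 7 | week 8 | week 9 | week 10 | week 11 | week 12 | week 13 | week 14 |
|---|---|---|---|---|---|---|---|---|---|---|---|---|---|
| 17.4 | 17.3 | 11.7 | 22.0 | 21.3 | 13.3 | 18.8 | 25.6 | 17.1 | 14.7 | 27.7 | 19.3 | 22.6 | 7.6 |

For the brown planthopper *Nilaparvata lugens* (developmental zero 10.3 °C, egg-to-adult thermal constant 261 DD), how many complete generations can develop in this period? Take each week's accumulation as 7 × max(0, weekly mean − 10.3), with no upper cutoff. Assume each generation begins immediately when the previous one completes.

3 generations

Weekly DD (7 × max(0, T̄ − 10.3)): 49.7, 49.0, 9.8, 81.9, 77.0, 21.0, 59.5, 107.1, 47.6, 30.8, 121.8, 63.0, 86.1, 0.0.
Season total = 804.3 DD.
Complete generations = ⌊804.3 / 261⌋ = 3.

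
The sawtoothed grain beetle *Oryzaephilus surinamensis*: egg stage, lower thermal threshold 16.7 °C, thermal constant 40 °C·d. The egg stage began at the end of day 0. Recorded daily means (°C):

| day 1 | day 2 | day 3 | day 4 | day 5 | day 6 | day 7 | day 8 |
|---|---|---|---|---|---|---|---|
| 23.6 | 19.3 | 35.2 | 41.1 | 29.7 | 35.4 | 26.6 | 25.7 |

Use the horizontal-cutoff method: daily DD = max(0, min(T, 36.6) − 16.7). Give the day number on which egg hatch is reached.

day 4

Daily DD above 16.7 °C (capped at 19.9): 6.9, 2.6, 18.5, 19.9, 13.0, 18.7, 9.9, 9.0.
Cumulative: 6.9, 9.5, 28.0, 47.9, 60.9, 79.6, 89.5, 98.5.
The total first reaches 40 DD on day 4.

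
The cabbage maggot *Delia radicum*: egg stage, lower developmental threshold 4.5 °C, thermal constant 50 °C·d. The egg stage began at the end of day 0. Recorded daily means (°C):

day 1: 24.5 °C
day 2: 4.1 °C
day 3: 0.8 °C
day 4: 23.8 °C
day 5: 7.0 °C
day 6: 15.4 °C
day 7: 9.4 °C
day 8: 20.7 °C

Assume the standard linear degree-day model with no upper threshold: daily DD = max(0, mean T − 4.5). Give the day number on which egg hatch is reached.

Daily DD above 4.5 °C: 20.0, 0.0, 0.0, 19.3, 2.5, 10.9, 4.9, 16.2.
Cumulative: 20.0, 20.0, 20.0, 39.3, 41.8, 52.7, 57.6, 73.8.
The total first reaches 50 DD on day 6.

day 6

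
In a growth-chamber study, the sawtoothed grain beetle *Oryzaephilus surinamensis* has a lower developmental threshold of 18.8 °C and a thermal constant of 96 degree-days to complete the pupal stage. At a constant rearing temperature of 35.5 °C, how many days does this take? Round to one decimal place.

5.7 days

Daily accumulation = 35.5 − 18.8 = 16.7 DD/day.
Duration = 96 / 16.7 = 5.749 ≈ 5.7 days.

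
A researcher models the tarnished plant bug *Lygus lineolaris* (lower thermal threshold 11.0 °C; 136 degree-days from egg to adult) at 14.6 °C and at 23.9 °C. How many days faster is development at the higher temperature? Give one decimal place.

27.2 days

At 14.6 °C: 136 / (14.6 − 11.0) = 136 / 3.6 = 37.778 d.
At 23.9 °C: 136 / (23.9 − 11.0) = 136 / 12.9 = 10.543 d.
Difference = |37.778 − 10.543| = 27.235 ≈ 27.2 days.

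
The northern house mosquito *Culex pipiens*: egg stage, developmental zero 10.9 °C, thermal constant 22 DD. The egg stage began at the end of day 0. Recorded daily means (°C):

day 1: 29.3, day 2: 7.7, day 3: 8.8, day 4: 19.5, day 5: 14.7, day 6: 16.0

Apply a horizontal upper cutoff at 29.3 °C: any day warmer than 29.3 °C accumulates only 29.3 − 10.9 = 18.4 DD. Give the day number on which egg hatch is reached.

day 4

Daily DD above 10.9 °C (capped at 18.4): 18.4, 0.0, 0.0, 8.6, 3.8, 5.1.
Cumulative: 18.4, 18.4, 18.4, 27.0, 30.8, 35.9.
The total first reaches 22 DD on day 4.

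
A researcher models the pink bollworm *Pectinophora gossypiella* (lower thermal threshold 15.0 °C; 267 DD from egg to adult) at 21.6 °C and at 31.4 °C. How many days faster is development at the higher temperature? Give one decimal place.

24.2 days

At 21.6 °C: 267 / (21.6 − 15.0) = 267 / 6.6 = 40.455 d.
At 31.4 °C: 267 / (31.4 − 15.0) = 267 / 16.4 = 16.280 d.
Difference = |40.455 − 16.280| = 24.174 ≈ 24.2 days.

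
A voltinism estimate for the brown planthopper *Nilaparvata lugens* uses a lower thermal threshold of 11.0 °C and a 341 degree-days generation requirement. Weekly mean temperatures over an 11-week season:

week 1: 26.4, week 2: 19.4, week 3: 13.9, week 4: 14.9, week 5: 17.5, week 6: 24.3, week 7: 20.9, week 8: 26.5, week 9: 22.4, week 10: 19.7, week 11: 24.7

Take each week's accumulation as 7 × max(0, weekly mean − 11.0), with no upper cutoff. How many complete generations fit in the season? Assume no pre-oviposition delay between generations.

Weekly DD (7 × max(0, T̄ − 11.0)): 107.8, 58.8, 20.3, 27.3, 45.5, 93.1, 69.3, 108.5, 79.8, 60.9, 95.9.
Season total = 767.2 DD.
Complete generations = ⌊767.2 / 341⌋ = 2.

2 generations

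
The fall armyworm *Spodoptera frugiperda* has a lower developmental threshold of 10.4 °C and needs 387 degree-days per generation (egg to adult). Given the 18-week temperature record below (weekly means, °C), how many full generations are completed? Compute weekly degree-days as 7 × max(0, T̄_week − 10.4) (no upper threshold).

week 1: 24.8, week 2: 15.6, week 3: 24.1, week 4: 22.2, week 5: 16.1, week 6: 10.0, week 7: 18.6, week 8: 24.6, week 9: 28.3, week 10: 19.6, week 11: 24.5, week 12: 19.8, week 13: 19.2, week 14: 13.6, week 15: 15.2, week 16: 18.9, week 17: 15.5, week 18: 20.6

Weekly DD (7 × max(0, T̄ − 10.4)): 100.8, 36.4, 95.9, 82.6, 39.9, 0.0, 57.4, 99.4, 125.3, 64.4, 98.7, 65.8, 61.6, 22.4, 33.6, 59.5, 35.7, 71.4.
Season total = 1150.8 DD.
Complete generations = ⌊1150.8 / 387⌋ = 2.

2 generations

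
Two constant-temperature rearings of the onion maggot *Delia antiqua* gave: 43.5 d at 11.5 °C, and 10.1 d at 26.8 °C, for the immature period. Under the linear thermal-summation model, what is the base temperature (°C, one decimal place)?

Linear rate model ⇒ the product D·(T − T_b) is constant across temperatures.
43.5·(11.5 − T_b) = 10.1·(26.8 − T_b)
T_b = (43.5·11.5 − 10.1·26.8) / (43.5 − 10.1) = 229.57 / 33.4 = 6.873 °C ≈ 6.9 °C.

6.9 °C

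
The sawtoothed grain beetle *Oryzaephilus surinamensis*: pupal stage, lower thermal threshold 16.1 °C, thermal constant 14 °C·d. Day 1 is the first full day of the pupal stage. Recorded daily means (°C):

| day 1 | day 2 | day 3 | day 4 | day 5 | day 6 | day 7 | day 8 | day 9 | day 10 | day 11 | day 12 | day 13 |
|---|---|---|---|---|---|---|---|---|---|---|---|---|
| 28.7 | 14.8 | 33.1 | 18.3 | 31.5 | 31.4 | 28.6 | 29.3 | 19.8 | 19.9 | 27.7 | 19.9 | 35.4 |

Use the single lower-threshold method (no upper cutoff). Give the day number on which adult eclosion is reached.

day 3

Daily DD above 16.1 °C: 12.6, 0.0, 17.0, 2.2, 15.4, 15.3, 12.5, 13.2, 3.7, 3.8, 11.6, 3.8, 19.3.
Cumulative: 12.6, 12.6, 29.6, 31.8, 47.2, 62.5, 75.0, 88.2, 91.9, 95.7, 107.3, 111.1, 130.4.
The total first reaches 14 DD on day 3.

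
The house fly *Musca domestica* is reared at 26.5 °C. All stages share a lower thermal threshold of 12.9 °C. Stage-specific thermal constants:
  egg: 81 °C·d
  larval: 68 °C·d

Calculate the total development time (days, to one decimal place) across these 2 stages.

Daily accumulation at 26.5 °C = 26.5 − 12.9 = 13.6 DD/day.
Total K = 81 + 68 = 149 DD.
Total duration = 149 / 13.6 = 10.956 ≈ 11.0 days.

11.0 days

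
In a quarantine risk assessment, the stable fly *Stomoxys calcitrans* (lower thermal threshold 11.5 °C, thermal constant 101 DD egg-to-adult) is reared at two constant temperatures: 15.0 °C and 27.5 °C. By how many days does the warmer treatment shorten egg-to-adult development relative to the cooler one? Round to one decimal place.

At 15.0 °C: 101 / (15.0 − 11.5) = 101 / 3.5 = 28.857 d.
At 27.5 °C: 101 / (27.5 − 11.5) = 101 / 16.0 = 6.312 d.
Difference = |28.857 − 6.312| = 22.545 ≈ 22.5 days.

22.5 days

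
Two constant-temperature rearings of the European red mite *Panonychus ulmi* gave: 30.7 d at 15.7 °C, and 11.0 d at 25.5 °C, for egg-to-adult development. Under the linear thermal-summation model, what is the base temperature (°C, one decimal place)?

10.2 °C

Under the model K = D·(T − T_b), so D₁·(T₁ − T_b) = D₂·(T₂ − T_b).
30.7·(15.7 − T_b) = 11.0·(25.5 − T_b)
T_b = (30.7·15.7 − 11.0·25.5) / (30.7 − 11.0) = 201.49 / 19.7 = 10.228 °C ≈ 10.2 °C.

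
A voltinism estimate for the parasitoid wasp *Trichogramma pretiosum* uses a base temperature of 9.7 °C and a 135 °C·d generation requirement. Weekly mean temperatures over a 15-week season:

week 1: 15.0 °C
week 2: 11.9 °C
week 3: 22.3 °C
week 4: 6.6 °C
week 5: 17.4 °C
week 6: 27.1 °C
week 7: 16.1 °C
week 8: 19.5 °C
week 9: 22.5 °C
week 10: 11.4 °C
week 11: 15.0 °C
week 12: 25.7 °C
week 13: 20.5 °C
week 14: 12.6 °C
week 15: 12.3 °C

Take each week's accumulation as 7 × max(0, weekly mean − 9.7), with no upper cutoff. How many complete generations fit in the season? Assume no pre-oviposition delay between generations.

5 generations

Weekly DD (7 × max(0, T̄ − 9.7)): 37.1, 15.4, 88.2, 0.0, 53.9, 121.8, 44.8, 68.6, 89.6, 11.9, 37.1, 112.0, 75.6, 20.3, 18.2.
Season total = 794.5 DD.
Complete generations = ⌊794.5 / 135⌋ = 5.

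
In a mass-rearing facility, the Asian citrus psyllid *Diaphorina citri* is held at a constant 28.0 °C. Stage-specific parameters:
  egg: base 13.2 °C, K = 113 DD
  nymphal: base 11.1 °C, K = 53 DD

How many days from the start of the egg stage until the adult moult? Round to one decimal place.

10.8 days

egg: 113 / (28.0 − 13.2) = 113 / 14.8 = 7.635 d.
nymphal: 53 / (28.0 − 11.1) = 53 / 16.9 = 3.136 d.
Sum = 10.771 ≈ 10.8 days.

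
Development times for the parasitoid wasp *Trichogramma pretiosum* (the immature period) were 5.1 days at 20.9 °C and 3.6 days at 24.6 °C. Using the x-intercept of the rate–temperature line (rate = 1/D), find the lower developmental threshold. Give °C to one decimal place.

12.0 °C

Equal thermal constants: D₁(T₁ − T_b) = D₂(T₂ − T_b).
5.1·(20.9 − T_b) = 3.6·(24.6 − T_b)
T_b = (5.1·20.9 − 3.6·24.6) / (5.1 − 3.6) = 18.03 / 1.5 = 12.020 °C ≈ 12.0 °C.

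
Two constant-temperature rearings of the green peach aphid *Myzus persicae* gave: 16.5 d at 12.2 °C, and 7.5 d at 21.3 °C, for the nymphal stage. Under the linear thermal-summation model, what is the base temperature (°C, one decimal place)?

4.6 °C

Under the model K = D·(T − T_b), so D₁·(T₁ − T_b) = D₂·(T₂ − T_b).
16.5·(12.2 − T_b) = 7.5·(21.3 − T_b)
T_b = (16.5·12.2 − 7.5·21.3) / (16.5 − 7.5) = 41.55 / 9.0 = 4.617 °C ≈ 4.6 °C.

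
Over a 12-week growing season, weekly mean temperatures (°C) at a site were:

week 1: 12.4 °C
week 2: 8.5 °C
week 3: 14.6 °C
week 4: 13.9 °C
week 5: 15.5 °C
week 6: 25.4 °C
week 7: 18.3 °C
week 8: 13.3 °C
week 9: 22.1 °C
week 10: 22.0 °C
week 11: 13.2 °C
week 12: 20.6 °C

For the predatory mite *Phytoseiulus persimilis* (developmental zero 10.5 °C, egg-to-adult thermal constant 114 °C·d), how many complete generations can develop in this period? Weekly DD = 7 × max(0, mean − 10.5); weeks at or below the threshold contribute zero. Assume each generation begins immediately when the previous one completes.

4 generations

Weekly DD (7 × max(0, T̄ − 10.5)): 13.3, 0.0, 28.7, 23.8, 35.0, 104.3, 54.6, 19.6, 81.2, 80.5, 18.9, 70.7.
Season total = 530.6 DD.
Complete generations = ⌊530.6 / 114⌋ = 4.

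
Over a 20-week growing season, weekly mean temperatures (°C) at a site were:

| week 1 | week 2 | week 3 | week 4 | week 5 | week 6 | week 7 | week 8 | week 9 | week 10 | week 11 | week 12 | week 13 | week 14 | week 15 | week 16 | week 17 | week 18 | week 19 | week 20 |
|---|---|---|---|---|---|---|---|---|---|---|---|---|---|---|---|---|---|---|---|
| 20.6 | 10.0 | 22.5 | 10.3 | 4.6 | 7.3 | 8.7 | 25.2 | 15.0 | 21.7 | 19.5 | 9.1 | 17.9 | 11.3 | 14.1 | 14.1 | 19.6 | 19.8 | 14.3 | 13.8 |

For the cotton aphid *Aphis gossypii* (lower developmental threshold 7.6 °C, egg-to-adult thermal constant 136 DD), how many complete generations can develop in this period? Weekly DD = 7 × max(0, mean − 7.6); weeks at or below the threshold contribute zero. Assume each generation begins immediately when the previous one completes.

7 generations

Weekly DD (7 × max(0, T̄ − 7.6)): 91.0, 16.8, 104.3, 18.9, 0.0, 0.0, 7.7, 123.2, 51.8, 98.7, 83.3, 10.5, 72.1, 25.9, 45.5, 45.5, 84.0, 85.4, 46.9, 43.4.
Season total = 1054.9 DD.
Complete generations = ⌊1054.9 / 136⌋ = 7.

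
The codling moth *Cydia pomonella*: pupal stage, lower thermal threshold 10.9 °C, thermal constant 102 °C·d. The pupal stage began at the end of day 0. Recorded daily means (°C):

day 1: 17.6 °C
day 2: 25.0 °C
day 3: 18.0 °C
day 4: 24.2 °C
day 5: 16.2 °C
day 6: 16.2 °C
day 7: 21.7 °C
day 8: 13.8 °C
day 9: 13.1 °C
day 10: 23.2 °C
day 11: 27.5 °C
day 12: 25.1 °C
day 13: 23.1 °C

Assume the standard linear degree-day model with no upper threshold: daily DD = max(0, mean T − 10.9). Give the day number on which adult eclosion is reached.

day 12

Daily DD above 10.9 °C: 6.7, 14.1, 7.1, 13.3, 5.3, 5.3, 10.8, 2.9, 2.2, 12.3, 16.6, 14.2, 12.2.
Cumulative: 6.7, 20.8, 27.9, 41.2, 46.5, 51.8, 62.6, 65.5, 67.7, 80.0, 96.6, 110.8, 123.0.
The total first reaches 102 DD on day 12.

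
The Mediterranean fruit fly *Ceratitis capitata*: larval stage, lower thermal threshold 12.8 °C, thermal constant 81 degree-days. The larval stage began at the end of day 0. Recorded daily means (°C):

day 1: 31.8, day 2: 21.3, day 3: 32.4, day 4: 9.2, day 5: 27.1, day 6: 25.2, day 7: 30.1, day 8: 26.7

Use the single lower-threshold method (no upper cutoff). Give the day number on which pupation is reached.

Daily DD above 12.8 °C: 19.0, 8.5, 19.6, 0.0, 14.3, 12.4, 17.3, 13.9.
Cumulative: 19.0, 27.5, 47.1, 47.1, 61.4, 73.8, 91.1, 105.0.
The total first reaches 81 DD on day 7.

day 7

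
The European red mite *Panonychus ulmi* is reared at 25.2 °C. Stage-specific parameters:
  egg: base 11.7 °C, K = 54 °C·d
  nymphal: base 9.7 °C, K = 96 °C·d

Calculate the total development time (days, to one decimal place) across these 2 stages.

egg: 54 / (25.2 − 11.7) = 54 / 13.5 = 4.000 d.
nymphal: 96 / (25.2 − 9.7) = 96 / 15.5 = 6.194 d.
Sum = 10.194 ≈ 10.2 days.

10.2 days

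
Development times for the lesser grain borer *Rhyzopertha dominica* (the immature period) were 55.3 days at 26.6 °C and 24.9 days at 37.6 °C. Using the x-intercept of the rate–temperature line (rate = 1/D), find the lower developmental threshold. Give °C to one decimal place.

Under the model K = D·(T − T_b), so D₁·(T₁ − T_b) = D₂·(T₂ − T_b).
55.3·(26.6 − T_b) = 24.9·(37.6 − T_b)
T_b = (55.3·26.6 − 24.9·37.6) / (55.3 − 24.9) = 534.74 / 30.4 = 17.590 °C ≈ 17.6 °C.

17.6 °C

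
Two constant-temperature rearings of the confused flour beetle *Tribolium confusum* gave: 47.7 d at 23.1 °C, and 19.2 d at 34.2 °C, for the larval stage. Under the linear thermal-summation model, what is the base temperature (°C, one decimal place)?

15.6 °C

Linear rate model ⇒ the product D·(T − T_b) is constant across temperatures.
47.7·(23.1 − T_b) = 19.2·(34.2 − T_b)
T_b = (47.7·23.1 − 19.2·34.2) / (47.7 − 19.2) = 445.23 / 28.5 = 15.622 °C ≈ 15.6 °C.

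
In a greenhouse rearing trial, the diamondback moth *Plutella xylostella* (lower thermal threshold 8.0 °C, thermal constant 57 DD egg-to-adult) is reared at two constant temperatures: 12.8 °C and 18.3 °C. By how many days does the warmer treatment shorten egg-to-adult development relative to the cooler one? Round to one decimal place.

6.3 days

At 12.8 °C: 57 / (12.8 − 8.0) = 57 / 4.8 = 11.875 d.
At 18.3 °C: 57 / (18.3 − 8.0) = 57 / 10.3 = 5.534 d.
Difference = |11.875 − 5.534| = 6.341 ≈ 6.3 days.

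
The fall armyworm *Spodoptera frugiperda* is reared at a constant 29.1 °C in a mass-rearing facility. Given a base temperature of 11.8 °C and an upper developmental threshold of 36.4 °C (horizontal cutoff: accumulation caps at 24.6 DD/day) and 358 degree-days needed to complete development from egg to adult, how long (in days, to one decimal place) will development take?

20.7 days

Daily accumulation = 29.1 − 11.8 = 17.3 DD/day.
Duration = 358 / 17.3 = 20.694 ≈ 20.7 days.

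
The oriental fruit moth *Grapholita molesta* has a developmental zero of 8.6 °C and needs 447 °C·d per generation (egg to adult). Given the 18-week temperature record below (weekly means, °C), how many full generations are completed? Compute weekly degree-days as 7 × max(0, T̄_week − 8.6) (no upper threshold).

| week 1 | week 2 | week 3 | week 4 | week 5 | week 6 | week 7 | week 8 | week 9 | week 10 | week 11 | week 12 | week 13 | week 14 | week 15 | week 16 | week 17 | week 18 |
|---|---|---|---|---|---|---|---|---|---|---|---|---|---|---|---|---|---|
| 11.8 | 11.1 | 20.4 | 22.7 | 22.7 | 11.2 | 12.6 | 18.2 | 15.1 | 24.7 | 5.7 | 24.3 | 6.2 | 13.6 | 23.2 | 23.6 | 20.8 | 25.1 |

Weekly DD (7 × max(0, T̄ − 8.6)): 22.4, 17.5, 82.6, 98.7, 98.7, 18.2, 28.0, 67.2, 45.5, 112.7, 0.0, 109.9, 0.0, 35.0, 102.2, 105.0, 85.4, 115.5.
Season total = 1144.5 DD.
Complete generations = ⌊1144.5 / 447⌋ = 2.

2 generations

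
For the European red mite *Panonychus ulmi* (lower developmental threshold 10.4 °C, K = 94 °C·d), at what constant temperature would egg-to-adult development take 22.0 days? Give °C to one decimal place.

14.7 °C

Required daily accumulation = 94 / 22.0 = 4.273 DD/day.
T = T_base + 4.273 = 10.4 + 4.273 = 14.673 ≈ 14.7 °C.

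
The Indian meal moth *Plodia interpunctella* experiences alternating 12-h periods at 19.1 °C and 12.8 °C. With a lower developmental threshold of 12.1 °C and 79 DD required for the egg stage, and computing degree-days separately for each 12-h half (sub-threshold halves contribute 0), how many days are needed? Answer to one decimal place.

20.5 days

Day half: max(0, 19.1 − 12.1) × 0.5 = 7.0 × 0.5 = 3.50 DD.
Night half: max(0, 12.8 − 12.1) × 0.5 = 0.7 × 0.5 = 0.35 DD.
Per 24 h: 3.85 DD/day.
Duration = 79 / 3.85 = 20.519 ≈ 20.5 days.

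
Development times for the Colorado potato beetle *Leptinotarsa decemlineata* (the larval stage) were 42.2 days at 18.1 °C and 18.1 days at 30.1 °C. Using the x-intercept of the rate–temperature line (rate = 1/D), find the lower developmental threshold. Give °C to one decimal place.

Under the model K = D·(T − T_b), so D₁·(T₁ − T_b) = D₂·(T₂ − T_b).
42.2·(18.1 − T_b) = 18.1·(30.1 − T_b)
T_b = (42.2·18.1 − 18.1·30.1) / (42.2 − 18.1) = 219.01 / 24.1 = 9.088 °C ≈ 9.1 °C.

9.1 °C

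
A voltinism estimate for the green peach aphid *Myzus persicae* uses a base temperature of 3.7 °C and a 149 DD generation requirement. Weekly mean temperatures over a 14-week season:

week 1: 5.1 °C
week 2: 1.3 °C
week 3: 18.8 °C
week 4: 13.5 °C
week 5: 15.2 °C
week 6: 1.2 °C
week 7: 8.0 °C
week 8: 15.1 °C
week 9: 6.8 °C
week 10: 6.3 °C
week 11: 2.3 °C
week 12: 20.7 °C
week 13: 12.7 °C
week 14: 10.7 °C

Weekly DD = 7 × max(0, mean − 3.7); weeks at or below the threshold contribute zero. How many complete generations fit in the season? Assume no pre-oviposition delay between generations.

Weekly DD (7 × max(0, T̄ − 3.7)): 9.8, 0.0, 105.7, 68.6, 80.5, 0.0, 30.1, 79.8, 21.7, 18.2, 0.0, 119.0, 63.0, 49.0.
Season total = 645.4 DD.
Complete generations = ⌊645.4 / 149⌋ = 4.

4 generations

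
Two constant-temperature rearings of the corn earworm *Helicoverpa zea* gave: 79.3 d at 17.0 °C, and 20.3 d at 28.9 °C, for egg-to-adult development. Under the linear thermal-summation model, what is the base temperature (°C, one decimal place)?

Equal thermal constants: D₁(T₁ − T_b) = D₂(T₂ − T_b).
79.3·(17.0 − T_b) = 20.3·(28.9 − T_b)
T_b = (79.3·17.0 − 20.3·28.9) / (79.3 − 20.3) = 761.43 / 59.0 = 12.906 °C ≈ 12.9 °C.

12.9 °C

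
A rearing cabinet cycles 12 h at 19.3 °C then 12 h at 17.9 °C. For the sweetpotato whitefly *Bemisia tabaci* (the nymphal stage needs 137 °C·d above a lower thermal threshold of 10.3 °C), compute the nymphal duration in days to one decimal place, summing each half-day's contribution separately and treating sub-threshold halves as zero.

Day half: max(0, 19.3 − 10.3) × 0.5 = 9.0 × 0.5 = 4.50 DD.
Night half: max(0, 17.9 − 10.3) × 0.5 = 7.6 × 0.5 = 3.80 DD.
Per 24 h: 8.30 DD/day.
Duration = 137 / 8.30 = 16.506 ≈ 16.5 days.

16.5 days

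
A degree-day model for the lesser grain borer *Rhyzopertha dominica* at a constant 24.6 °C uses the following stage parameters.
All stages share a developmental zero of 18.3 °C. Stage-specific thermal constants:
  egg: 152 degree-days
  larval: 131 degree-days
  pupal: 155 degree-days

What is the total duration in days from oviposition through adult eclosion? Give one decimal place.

Daily accumulation at 24.6 °C = 24.6 − 18.3 = 6.3 DD/day.
Total K = 152 + 131 + 155 = 438 DD.
Total duration = 438 / 6.3 = 69.524 ≈ 69.5 days.

69.5 days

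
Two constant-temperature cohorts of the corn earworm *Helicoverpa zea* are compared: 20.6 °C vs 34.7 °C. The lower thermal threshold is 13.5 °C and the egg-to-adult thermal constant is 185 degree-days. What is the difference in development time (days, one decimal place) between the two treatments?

At 20.6 °C: 185 / (20.6 − 13.5) = 185 / 7.1 = 26.056 d.
At 34.7 °C: 185 / (34.7 − 13.5) = 185 / 21.2 = 8.726 d.
Difference = |26.056 − 8.726| = 17.330 ≈ 17.3 days.

17.3 days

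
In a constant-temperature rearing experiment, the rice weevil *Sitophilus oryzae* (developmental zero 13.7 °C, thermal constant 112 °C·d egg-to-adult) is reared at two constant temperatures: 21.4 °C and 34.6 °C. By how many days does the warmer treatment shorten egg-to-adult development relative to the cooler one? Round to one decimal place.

9.2 days

At 21.4 °C: 112 / (21.4 − 13.7) = 112 / 7.7 = 14.545 d.
At 34.6 °C: 112 / (34.6 − 13.7) = 112 / 20.9 = 5.359 d.
Difference = |14.545 − 5.359| = 9.187 ≈ 9.2 days.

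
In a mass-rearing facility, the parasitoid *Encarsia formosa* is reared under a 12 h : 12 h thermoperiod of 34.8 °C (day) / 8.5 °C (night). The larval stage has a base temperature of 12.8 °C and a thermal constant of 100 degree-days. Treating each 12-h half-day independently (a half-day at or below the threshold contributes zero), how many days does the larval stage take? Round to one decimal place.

9.1 days

Day half: max(0, 34.8 − 12.8) × 0.5 = 22.0 × 0.5 = 11.00 DD.
Night half: max(0, 8.5 − 12.8) × 0.5 = 0.0 × 0.5 = 0.00 DD.
Per 24 h: 11.00 DD/day.
Duration = 100 / 11.00 = 9.091 ≈ 9.1 days.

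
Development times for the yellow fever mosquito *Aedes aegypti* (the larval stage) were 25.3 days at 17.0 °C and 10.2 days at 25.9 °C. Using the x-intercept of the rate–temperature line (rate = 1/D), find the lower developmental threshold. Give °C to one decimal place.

Equal thermal constants: D₁(T₁ − T_b) = D₂(T₂ − T_b).
25.3·(17.0 − T_b) = 10.2·(25.9 − T_b)
T_b = (25.3·17.0 − 10.2·25.9) / (25.3 − 10.2) = 165.92 / 15.1 = 10.988 °C ≈ 11.0 °C.

11.0 °C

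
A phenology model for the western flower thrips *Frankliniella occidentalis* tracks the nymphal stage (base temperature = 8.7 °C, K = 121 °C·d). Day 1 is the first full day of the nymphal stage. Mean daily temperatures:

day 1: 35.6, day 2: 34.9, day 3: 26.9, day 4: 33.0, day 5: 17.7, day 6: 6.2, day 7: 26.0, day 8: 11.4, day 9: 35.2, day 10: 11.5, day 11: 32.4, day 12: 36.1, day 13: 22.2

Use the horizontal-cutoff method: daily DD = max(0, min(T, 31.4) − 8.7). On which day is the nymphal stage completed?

day 9

Daily DD above 8.7 °C (capped at 22.7): 22.7, 22.7, 18.2, 22.7, 9.0, 0.0, 17.3, 2.7, 22.7, 2.8, 22.7, 22.7, 13.5.
Cumulative: 22.7, 45.4, 63.6, 86.3, 95.3, 95.3, 112.6, 115.3, 138.0, 140.8, 163.5, 186.2, 199.7.
The total first reaches 121 DD on day 9.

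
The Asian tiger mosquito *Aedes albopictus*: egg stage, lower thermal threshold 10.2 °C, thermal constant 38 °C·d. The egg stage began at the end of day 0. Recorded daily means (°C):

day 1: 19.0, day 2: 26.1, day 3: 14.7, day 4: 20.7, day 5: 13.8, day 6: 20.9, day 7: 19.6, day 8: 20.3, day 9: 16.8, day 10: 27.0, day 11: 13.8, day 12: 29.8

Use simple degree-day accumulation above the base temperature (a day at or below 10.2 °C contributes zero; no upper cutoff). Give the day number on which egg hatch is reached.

Daily DD above 10.2 °C: 8.8, 15.9, 4.5, 10.5, 3.6, 10.7, 9.4, 10.1, 6.6, 16.8, 3.6, 19.6.
Cumulative: 8.8, 24.7, 29.2, 39.7, 43.3, 54.0, 63.4, 73.5, 80.1, 96.9, 100.5, 120.1.
The total first reaches 38 DD on day 4.

day 4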